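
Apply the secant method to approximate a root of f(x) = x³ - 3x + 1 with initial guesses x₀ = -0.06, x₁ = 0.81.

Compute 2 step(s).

f(x) = x³ - 3x + 1
x₀ = -0.06, x₁ = 0.81

Secant formula: x_{n+1} = x_n - f(x_n)(x_n - x_{n-1})/(f(x_n) - f(x_{n-1}))

Iteration 1:
  f(-0.060000) = 1.179784
  f(0.810000) = -0.898559
  x_2 = 0.810000 - (-0.898559)×(0.810000 - (-0.060000))/(-0.898559 - 1.179784)
       = 0.433861
Iteration 2:
  f(0.810000) = -0.898559
  f(0.433861) = -0.219914
  x_3 = 0.433861 - (-0.219914)×(0.433861 - 0.810000)/(-0.219914 - (-0.898559))
       = 0.311973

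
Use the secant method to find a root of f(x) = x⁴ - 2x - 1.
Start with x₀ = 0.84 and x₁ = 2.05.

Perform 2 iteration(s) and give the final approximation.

f(x) = x⁴ - 2x - 1
x₀ = 0.84, x₁ = 2.05

Secant formula: x_{n+1} = x_n - f(x_n)(x_n - x_{n-1})/(f(x_n) - f(x_{n-1}))

Iteration 1:
  f(0.840000) = -2.182129
  f(2.050000) = 12.561006
  x_2 = 2.050000 - 12.561006×(2.050000 - 0.840000)/(12.561006 - (-2.182129))
       = 1.019092
Iteration 2:
  f(2.050000) = 12.561006
  f(1.019092) = -1.959601
  x_3 = 1.019092 - (-1.959601)×(1.019092 - 2.050000)/(-1.959601 - 12.561006)
       = 1.158216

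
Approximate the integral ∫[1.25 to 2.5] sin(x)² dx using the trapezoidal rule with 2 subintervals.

f(x) = sin(x)²
a = 1.25, b = 2.5, n = 2
h = (b - a)/n = 0.625000

Trapezoidal rule: (h/2)[f(x₀) + 2f(x₁) + 2f(x₂) + ... + f(xₙ)]

x_0 = 1.2500, f(x_0) = 0.900572, coefficient = 1
x_1 = 1.8750, f(x_1) = 0.910280, coefficient = 2
x_2 = 2.5000, f(x_2) = 0.358169, coefficient = 1

I ≈ (0.625000/2) × 3.079300 = 0.962281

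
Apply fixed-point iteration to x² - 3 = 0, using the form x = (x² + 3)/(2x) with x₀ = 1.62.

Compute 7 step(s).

Equation: x² - 3 = 0
Fixed-point form: x = (x² + 3)/(2x)
x₀ = 1.62

x_1 = g(1.620000) = 1.735926
x_2 = g(1.735926) = 1.732055
x_3 = g(1.732055) = 1.732051
x_4 = g(1.732051) = 1.732051
x_5 = g(1.732051) = 1.732051
x_6 = g(1.732051) = 1.732051
x_7 = g(1.732051) = 1.732051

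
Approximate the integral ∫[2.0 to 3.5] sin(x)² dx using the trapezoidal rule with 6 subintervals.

f(x) = sin(x)²
a = 2.0, b = 3.5, n = 6
h = (b - a)/n = 0.250000

Trapezoidal rule: (h/2)[f(x₀) + 2f(x₁) + 2f(x₂) + ... + f(xₙ)]

x_0 = 2.0000, f(x_0) = 0.826822, coefficient = 1
x_1 = 2.2500, f(x_1) = 0.605398, coefficient = 2
x_2 = 2.5000, f(x_2) = 0.358169, coefficient = 2
x_3 = 2.7500, f(x_3) = 0.145665, coefficient = 2
x_4 = 3.0000, f(x_4) = 0.019915, coefficient = 2
x_5 = 3.2500, f(x_5) = 0.011706, coefficient = 2
x_6 = 3.5000, f(x_6) = 0.123049, coefficient = 1

I ≈ (0.250000/2) × 3.231577 = 0.403947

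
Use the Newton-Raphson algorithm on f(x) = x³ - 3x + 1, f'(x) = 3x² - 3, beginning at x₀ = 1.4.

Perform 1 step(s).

f(x) = x³ - 3x + 1
f'(x) = 3x² - 3
x₀ = 1.4

Newton-Raphson formula: x_{n+1} = x_n - f(x_n)/f'(x_n)

Iteration 1:
  f(1.400000) = -0.456000
  f'(1.400000) = 2.880000
  x_1 = 1.400000 - (-0.456000)/2.880000 = 1.558333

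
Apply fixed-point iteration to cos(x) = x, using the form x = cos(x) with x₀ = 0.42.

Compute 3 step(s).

Equation: cos(x) = x
Fixed-point form: x = cos(x)
x₀ = 0.42

x_1 = g(0.420000) = 0.913089
x_2 = g(0.913089) = 0.611304
x_3 = g(0.611304) = 0.818900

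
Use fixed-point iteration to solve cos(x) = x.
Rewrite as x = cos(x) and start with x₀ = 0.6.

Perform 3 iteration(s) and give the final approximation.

Equation: cos(x) = x
Fixed-point form: x = cos(x)
x₀ = 0.6

x_1 = g(0.600000) = 0.825336
x_2 = g(0.825336) = 0.678310
x_3 = g(0.678310) = 0.778634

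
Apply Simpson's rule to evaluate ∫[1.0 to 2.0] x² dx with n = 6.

f(x) = x²
a = 1.0, b = 2.0, n = 6
h = (b - a)/n = 0.166667

Simpson's rule: (h/3)[f(x₀) + 4f(x₁) + 2f(x₂) + ... + f(xₙ)]

x_0 = 1.0000, f(x_0) = 1.000000, coefficient = 1
x_1 = 1.1667, f(x_1) = 1.361111, coefficient = 4
x_2 = 1.3333, f(x_2) = 1.777778, coefficient = 2
x_3 = 1.5000, f(x_3) = 2.250000, coefficient = 4
x_4 = 1.6667, f(x_4) = 2.777778, coefficient = 2
x_5 = 1.8333, f(x_5) = 3.361111, coefficient = 4
x_6 = 2.0000, f(x_6) = 4.000000, coefficient = 1

I ≈ (0.166667/3) × 42.000000 = 2.333333
Exact value: 2.333333
Error: 0.000000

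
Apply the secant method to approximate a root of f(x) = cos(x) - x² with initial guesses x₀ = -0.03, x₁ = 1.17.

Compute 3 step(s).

f(x) = cos(x) - x²
x₀ = -0.03, x₁ = 1.17

Secant formula: x_{n+1} = x_n - f(x_n)(x_n - x_{n-1})/(f(x_n) - f(x_{n-1}))

Iteration 1:
  f(-0.030000) = 0.998650
  f(1.170000) = -0.978748
  x_2 = 1.170000 - (-0.978748)×(1.170000 - (-0.030000))/(-0.978748 - 0.998650)
       = 0.576039
Iteration 2:
  f(1.170000) = -0.978748
  f(0.576039) = 0.506806
  x_3 = 0.576039 - 0.506806×(0.576039 - 1.170000)/(0.506806 - (-0.978748))
       = 0.778672
Iteration 3:
  f(0.576039) = 0.506806
  f(0.778672) = 0.105516
  x_4 = 0.778672 - 0.105516×(0.778672 - 0.576039)/(0.105516 - 0.506806)
       = 0.831953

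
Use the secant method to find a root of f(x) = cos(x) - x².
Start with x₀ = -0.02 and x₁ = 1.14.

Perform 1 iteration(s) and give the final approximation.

f(x) = cos(x) - x²
x₀ = -0.02, x₁ = 1.14

Secant formula: x_{n+1} = x_n - f(x_n)(x_n - x_{n-1})/(f(x_n) - f(x_{n-1}))

Iteration 1:
  f(-0.020000) = 0.999400
  f(1.140000) = -0.882005
  x_2 = 1.140000 - (-0.882005)×(1.140000 - (-0.020000))/(-0.882005 - 0.999400)
       = 0.596190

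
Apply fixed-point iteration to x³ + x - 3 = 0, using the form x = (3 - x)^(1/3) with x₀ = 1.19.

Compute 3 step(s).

Equation: x³ + x - 3 = 0
Fixed-point form: x = (3 - x)^(1/3)
x₀ = 1.19

x_1 = g(1.190000) = 1.218689
x_2 = g(1.218689) = 1.212216
x_3 = g(1.212216) = 1.213682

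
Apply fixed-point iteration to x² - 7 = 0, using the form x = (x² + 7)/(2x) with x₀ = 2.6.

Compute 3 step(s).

Equation: x² - 7 = 0
Fixed-point form: x = (x² + 7)/(2x)
x₀ = 2.6

x_1 = g(2.600000) = 2.646154
x_2 = g(2.646154) = 2.645751
x_3 = g(2.645751) = 2.645751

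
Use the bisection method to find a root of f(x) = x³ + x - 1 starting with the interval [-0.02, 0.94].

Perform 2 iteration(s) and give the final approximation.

f(x) = x³ + x - 1
Initial interval: [-0.02, 0.94]

Iteration 1:
  c_1 = (-0.020000 + 0.940000)/2 = 0.460000
  f(c_1) = f(0.460000) = -0.442664
  f(a) × f(c) ≥ 0, new interval: [0.460000, 0.940000]
Iteration 2:
  c_2 = (0.460000 + 0.940000)/2 = 0.700000
  f(c_2) = f(0.700000) = 0.043000
  f(a) × f(c) < 0, new interval: [0.460000, 0.700000]

After 2 iteration(s), the approximation is c_2 = 0.700000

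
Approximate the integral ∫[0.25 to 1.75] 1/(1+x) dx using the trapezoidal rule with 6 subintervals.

f(x) = 1/(1+x)
a = 0.25, b = 1.75, n = 6
h = (b - a)/n = 0.250000

Trapezoidal rule: (h/2)[f(x₀) + 2f(x₁) + 2f(x₂) + ... + f(xₙ)]

x_0 = 0.2500, f(x_0) = 0.800000, coefficient = 1
x_1 = 0.5000, f(x_1) = 0.666667, coefficient = 2
x_2 = 0.7500, f(x_2) = 0.571429, coefficient = 2
x_3 = 1.0000, f(x_3) = 0.500000, coefficient = 2
x_4 = 1.2500, f(x_4) = 0.444444, coefficient = 2
x_5 = 1.5000, f(x_5) = 0.400000, coefficient = 2
x_6 = 1.7500, f(x_6) = 0.363636, coefficient = 1

I ≈ (0.250000/2) × 6.328716 = 0.791089
Exact value: 0.788457
Error: 0.002632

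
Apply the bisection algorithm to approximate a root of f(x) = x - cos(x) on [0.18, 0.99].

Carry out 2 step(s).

f(x) = x - cos(x)
Initial interval: [0.18, 0.99]

Iteration 1:
  c_1 = (0.180000 + 0.990000)/2 = 0.585000
  f(c_1) = f(0.585000) = -0.248712
  f(a) × f(c) ≥ 0, new interval: [0.585000, 0.990000]
Iteration 2:
  c_2 = (0.585000 + 0.990000)/2 = 0.787500
  f(c_2) = f(0.787500) = 0.081881
  f(a) × f(c) < 0, new interval: [0.585000, 0.787500]

After 2 iteration(s), the approximation is c_2 = 0.787500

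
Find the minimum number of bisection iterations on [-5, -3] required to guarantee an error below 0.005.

We need (b-a)/2^n ≤ 0.005
(-3 - (-5))/2^n ≤ 0.005
2/2^n ≤ 0.005
2^n ≥ 400
n ≥ log₂(400) = 8.64
n ≥ 9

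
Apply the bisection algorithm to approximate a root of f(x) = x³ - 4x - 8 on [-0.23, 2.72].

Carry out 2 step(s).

f(x) = x³ - 4x - 8
Initial interval: [-0.23, 2.72]

Iteration 1:
  c_1 = (-0.230000 + 2.720000)/2 = 1.245000
  f(c_1) = f(1.245000) = -11.050219
  f(a) × f(c) ≥ 0, new interval: [1.245000, 2.720000]
Iteration 2:
  c_2 = (1.245000 + 2.720000)/2 = 1.982500
  f(c_2) = f(1.982500) = -8.138168
  f(a) × f(c) ≥ 0, new interval: [1.982500, 2.720000]

After 2 iteration(s), the approximation is c_2 = 1.982500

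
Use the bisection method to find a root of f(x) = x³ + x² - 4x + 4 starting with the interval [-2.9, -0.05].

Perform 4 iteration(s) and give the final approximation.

f(x) = x³ + x² - 4x + 4
Initial interval: [-2.9, -0.05]

Iteration 1:
  c_1 = (-2.900000 + (-0.050000))/2 = -1.475000
  f(c_1) = f(-1.475000) = 8.866578
  f(a) × f(c) < 0, new interval: [-2.900000, -1.475000]
Iteration 2:
  c_2 = (-2.900000 + (-1.475000))/2 = -2.187500
  f(c_2) = f(-2.187500) = 7.067627
  f(a) × f(c) < 0, new interval: [-2.900000, -2.187500]
Iteration 3:
  c_3 = (-2.900000 + (-2.187500))/2 = -2.543750
  f(c_3) = f(-2.543750) = 4.185912
  f(a) × f(c) < 0, new interval: [-2.900000, -2.543750]
Iteration 4:
  c_4 = (-2.900000 + (-2.543750))/2 = -2.721875
  f(c_4) = f(-2.721875) = 2.130811
  f(a) × f(c) < 0, new interval: [-2.900000, -2.721875]

After 4 iteration(s), the approximation is c_4 = -2.721875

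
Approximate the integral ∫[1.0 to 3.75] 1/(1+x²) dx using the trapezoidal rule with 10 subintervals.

f(x) = 1/(1+x²)
a = 1.0, b = 3.75, n = 10
h = (b - a)/n = 0.275000

Trapezoidal rule: (h/2)[f(x₀) + 2f(x₁) + 2f(x₂) + ... + f(xₙ)]

x_0 = 1.0000, f(x_0) = 0.500000, coefficient = 1
x_1 = 1.2750, f(x_1) = 0.380862, coefficient = 2
x_2 = 1.5500, f(x_2) = 0.293902, coefficient = 2
x_3 = 1.8250, f(x_3) = 0.230914, coefficient = 2
x_4 = 2.1000, f(x_4) = 0.184843, coefficient = 2
x_5 = 2.3750, f(x_5) = 0.150588, coefficient = 2
x_6 = 2.6500, f(x_6) = 0.124649, coefficient = 2
x_7 = 2.9250, f(x_7) = 0.104650, coefficient = 2
x_8 = 3.2000, f(x_8) = 0.088968, coefficient = 2
x_9 = 3.4750, f(x_9) = 0.076478, coefficient = 2
x_10 = 3.7500, f(x_10) = 0.066390, coefficient = 1

I ≈ (0.275000/2) × 3.838098 = 0.527738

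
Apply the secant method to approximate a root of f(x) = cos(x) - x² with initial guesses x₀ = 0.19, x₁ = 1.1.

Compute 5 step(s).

f(x) = cos(x) - x²
x₀ = 0.19, x₁ = 1.1

Secant formula: x_{n+1} = x_n - f(x_n)(x_n - x_{n-1})/(f(x_n) - f(x_{n-1}))

Iteration 1:
  f(0.190000) = 0.945904
  f(1.100000) = -0.756404
  x_2 = 1.100000 - (-0.756404)×(1.100000 - 0.190000)/(-0.756404 - 0.945904)
       = 0.695650
Iteration 2:
  f(1.100000) = -0.756404
  f(0.695650) = 0.283707
  x_3 = 0.695650 - 0.283707×(0.695650 - 1.100000)/(0.283707 - (-0.756404))
       = 0.805943
Iteration 3:
  f(0.695650) = 0.283707
  f(0.805943) = 0.042886
  x_4 = 0.805943 - 0.042886×(0.805943 - 0.695650)/(0.042886 - 0.283707)
       = 0.825585
Iteration 4:
  f(0.805943) = 0.042886
  f(0.825585) = -0.003463
  x_5 = 0.825585 - (-0.003463)×(0.825585 - 0.805943)/(-0.003463 - 0.042886)
       = 0.824117
Iteration 5:
  f(0.825585) = -0.003463
  f(0.824117) = 0.000036
  x_6 = 0.824117 - 0.000036×(0.824117 - 0.825585)/(0.000036 - (-0.003463))
       = 0.824132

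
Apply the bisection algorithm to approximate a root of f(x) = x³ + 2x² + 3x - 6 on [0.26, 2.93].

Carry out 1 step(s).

f(x) = x³ + 2x² + 3x - 6
Initial interval: [0.26, 2.93]

Iteration 1:
  c_1 = (0.260000 + 2.930000)/2 = 1.595000
  f(c_1) = f(1.595000) = 7.930770
  f(a) × f(c) < 0, new interval: [0.260000, 1.595000]

After 1 iteration(s), the approximation is c_1 = 1.595000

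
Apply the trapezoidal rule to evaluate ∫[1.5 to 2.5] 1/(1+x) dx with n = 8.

f(x) = 1/(1+x)
a = 1.5, b = 2.5, n = 8
h = (b - a)/n = 0.125000

Trapezoidal rule: (h/2)[f(x₀) + 2f(x₁) + 2f(x₂) + ... + f(xₙ)]

x_0 = 1.5000, f(x_0) = 0.400000, coefficient = 1
x_1 = 1.6250, f(x_1) = 0.380952, coefficient = 2
x_2 = 1.7500, f(x_2) = 0.363636, coefficient = 2
x_3 = 1.8750, f(x_3) = 0.347826, coefficient = 2
x_4 = 2.0000, f(x_4) = 0.333333, coefficient = 2
x_5 = 2.1250, f(x_5) = 0.320000, coefficient = 2
x_6 = 2.2500, f(x_6) = 0.307692, coefficient = 2
x_7 = 2.3750, f(x_7) = 0.296296, coefficient = 2
x_8 = 2.5000, f(x_8) = 0.285714, coefficient = 1

I ≈ (0.125000/2) × 5.385188 = 0.336574
Exact value: 0.336472
Error: 0.000102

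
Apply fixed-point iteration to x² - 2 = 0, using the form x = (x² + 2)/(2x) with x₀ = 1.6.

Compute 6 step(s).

Equation: x² - 2 = 0
Fixed-point form: x = (x² + 2)/(2x)
x₀ = 1.6

x_1 = g(1.600000) = 1.425000
x_2 = g(1.425000) = 1.414254
x_3 = g(1.414254) = 1.414214
x_4 = g(1.414214) = 1.414214
x_5 = g(1.414214) = 1.414214
x_6 = g(1.414214) = 1.414214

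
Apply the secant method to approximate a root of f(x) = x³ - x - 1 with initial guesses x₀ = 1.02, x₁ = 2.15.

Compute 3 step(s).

f(x) = x³ - x - 1
x₀ = 1.02, x₁ = 2.15

Secant formula: x_{n+1} = x_n - f(x_n)(x_n - x_{n-1})/(f(x_n) - f(x_{n-1}))

Iteration 1:
  f(1.020000) = -0.958792
  f(2.150000) = 6.788375
  x_2 = 2.150000 - 6.788375×(2.150000 - 1.020000)/(6.788375 - (-0.958792))
       = 1.159849
Iteration 2:
  f(2.150000) = 6.788375
  f(1.159849) = -0.599562
  x_3 = 1.159849 - (-0.599562)×(1.159849 - 2.150000)/(-0.599562 - 6.788375)
       = 1.240204
Iteration 3:
  f(1.159849) = -0.599562
  f(1.240204) = -0.332639
  x_4 = 1.240204 - (-0.332639)×(1.240204 - 1.159849)/(-0.332639 - (-0.599562))
       = 1.340342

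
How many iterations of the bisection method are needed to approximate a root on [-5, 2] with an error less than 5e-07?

We need (b-a)/2^n ≤ 5e-07
(2 - (-5))/2^n ≤ 5e-07
7/2^n ≤ 5e-07
2^n ≥ 14000000
n ≥ log₂(14000000) = 23.74
n ≥ 24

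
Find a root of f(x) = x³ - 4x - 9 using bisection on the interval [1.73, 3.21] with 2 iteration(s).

f(x) = x³ - 4x - 9
Initial interval: [1.73, 3.21]

Iteration 1:
  c_1 = (1.730000 + 3.210000)/2 = 2.470000
  f(c_1) = f(2.470000) = -3.810777
  f(a) × f(c) ≥ 0, new interval: [2.470000, 3.210000]
Iteration 2:
  c_2 = (2.470000 + 3.210000)/2 = 2.840000
  f(c_2) = f(2.840000) = 2.546304
  f(a) × f(c) < 0, new interval: [2.470000, 2.840000]

After 2 iteration(s), the approximation is c_2 = 2.840000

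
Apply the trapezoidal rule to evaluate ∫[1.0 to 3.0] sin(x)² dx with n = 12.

f(x) = sin(x)²
a = 1.0, b = 3.0, n = 12
h = (b - a)/n = 0.166667

Trapezoidal rule: (h/2)[f(x₀) + 2f(x₁) + 2f(x₂) + ... + f(xₙ)]

x_0 = 1.0000, f(x_0) = 0.708073, coefficient = 1
x_1 = 1.1667, f(x_1) = 0.845379, coefficient = 2
x_2 = 1.3333, f(x_2) = 0.944663, coefficient = 2
x_3 = 1.5000, f(x_3) = 0.994996, coefficient = 2
x_4 = 1.6667, f(x_4) = 0.990837, coefficient = 2
x_5 = 1.8333, f(x_5) = 0.932643, coefficient = 2
x_6 = 2.0000, f(x_6) = 0.826822, coefficient = 2
x_7 = 2.1667, f(x_7) = 0.685022, coefficient = 2
x_8 = 2.3333, f(x_8) = 0.522853, coefficient = 2
x_9 = 2.5000, f(x_9) = 0.358169, coefficient = 2
x_10 = 2.6667, f(x_10) = 0.209098, coefficient = 2
x_11 = 2.8333, f(x_11) = 0.092052, coefficient = 2
x_12 = 3.0000, f(x_12) = 0.019915, coefficient = 1

I ≈ (0.166667/2) × 15.533058 = 1.294421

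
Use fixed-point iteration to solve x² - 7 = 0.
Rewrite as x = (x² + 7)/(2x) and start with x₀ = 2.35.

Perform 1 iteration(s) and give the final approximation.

Equation: x² - 7 = 0
Fixed-point form: x = (x² + 7)/(2x)
x₀ = 2.35

x_1 = g(2.350000) = 2.664362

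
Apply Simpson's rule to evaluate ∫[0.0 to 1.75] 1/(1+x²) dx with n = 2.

f(x) = 1/(1+x²)
a = 0.0, b = 1.75, n = 2
h = (b - a)/n = 0.875000

Simpson's rule: (h/3)[f(x₀) + 4f(x₁) + 2f(x₂) + ... + f(xₙ)]

x_0 = 0.0000, f(x_0) = 1.000000, coefficient = 1
x_1 = 0.8750, f(x_1) = 0.566372, coefficient = 4
x_2 = 1.7500, f(x_2) = 0.246154, coefficient = 1

I ≈ (0.875000/3) × 3.511641 = 1.024229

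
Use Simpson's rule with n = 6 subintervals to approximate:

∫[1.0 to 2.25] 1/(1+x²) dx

f(x) = 1/(1+x²)
a = 1.0, b = 2.25, n = 6
h = (b - a)/n = 0.208333

Simpson's rule: (h/3)[f(x₀) + 4f(x₁) + 2f(x₂) + ... + f(xₙ)]

x_0 = 1.0000, f(x_0) = 0.500000, coefficient = 1
x_1 = 1.2083, f(x_1) = 0.406493, coefficient = 4
x_2 = 1.4167, f(x_2) = 0.332564, coefficient = 2
x_3 = 1.6250, f(x_3) = 0.274678, coefficient = 4
x_4 = 1.8333, f(x_4) = 0.229299, coefficient = 2
x_5 = 2.0417, f(x_5) = 0.193483, coefficient = 4
x_6 = 2.2500, f(x_6) = 0.164948, coefficient = 1

I ≈ (0.208333/3) × 5.287290 = 0.367173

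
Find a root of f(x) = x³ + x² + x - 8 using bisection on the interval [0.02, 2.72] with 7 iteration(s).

f(x) = x³ + x² + x - 8
Initial interval: [0.02, 2.72]

Iteration 1:
  c_1 = (0.020000 + 2.720000)/2 = 1.370000
  f(c_1) = f(1.370000) = -2.181747
  f(a) × f(c) ≥ 0, new interval: [1.370000, 2.720000]
Iteration 2:
  c_2 = (1.370000 + 2.720000)/2 = 2.045000
  f(c_2) = f(2.045000) = 6.779266
  f(a) × f(c) < 0, new interval: [1.370000, 2.045000]
Iteration 3:
  c_3 = (1.370000 + 2.045000)/2 = 1.707500
  f(c_3) = f(1.707500) = 1.601369
  f(a) × f(c) < 0, new interval: [1.370000, 1.707500]
Iteration 4:
  c_4 = (1.370000 + 1.707500)/2 = 1.538750
  f(c_4) = f(1.538750) = -0.450121
  f(a) × f(c) ≥ 0, new interval: [1.538750, 1.707500]
Iteration 5:
  c_5 = (1.538750 + 1.707500)/2 = 1.623125
  f(c_5) = f(1.623125) = 0.533839
  f(a) × f(c) < 0, new interval: [1.538750, 1.623125]
Iteration 6:
  c_6 = (1.538750 + 1.623125)/2 = 1.580938
  f(c_6) = f(1.580938) = 0.031638
  f(a) × f(c) < 0, new interval: [1.538750, 1.580938]
Iteration 7:
  c_7 = (1.538750 + 1.580938)/2 = 1.559844
  f(c_7) = f(1.559844) = -0.211768
  f(a) × f(c) ≥ 0, new interval: [1.559844, 1.580938]

After 7 iteration(s), the approximation is c_7 = 1.559844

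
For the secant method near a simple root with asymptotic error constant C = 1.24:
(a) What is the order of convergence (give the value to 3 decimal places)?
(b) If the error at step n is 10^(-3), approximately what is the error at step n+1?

(a) Secant method has superlinear convergence with order φ = (1+√5)/2 ≈ 1.618.
    This means |e_{n+1}| ≈ C|e_n|^1.618.

(b) With |e_n| = 10^(-3) and C = 1.24:
    |e_{n+1}| ≈ 1.24 × (10^(-3))^1.618 = 1.24 × 10^(-4.85)

(a) ≈ 1.618 (golden ratio); (b) |e_{n+1}| ≈ 1.735e-05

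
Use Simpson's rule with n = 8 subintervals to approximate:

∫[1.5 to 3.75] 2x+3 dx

f(x) = 2x+3
a = 1.5, b = 3.75, n = 8
h = (b - a)/n = 0.281250

Simpson's rule: (h/3)[f(x₀) + 4f(x₁) + 2f(x₂) + ... + f(xₙ)]

x_0 = 1.5000, f(x_0) = 6.000000, coefficient = 1
x_1 = 1.7812, f(x_1) = 6.562500, coefficient = 4
x_2 = 2.0625, f(x_2) = 7.125000, coefficient = 2
x_3 = 2.3438, f(x_3) = 7.687500, coefficient = 4
x_4 = 2.6250, f(x_4) = 8.250000, coefficient = 2
x_5 = 2.9062, f(x_5) = 8.812500, coefficient = 4
x_6 = 3.1875, f(x_6) = 9.375000, coefficient = 2
x_7 = 3.4688, f(x_7) = 9.937500, coefficient = 4
x_8 = 3.7500, f(x_8) = 10.500000, coefficient = 1

I ≈ (0.281250/3) × 198.000000 = 18.562500
Exact value: 18.562500
Error: 0.000000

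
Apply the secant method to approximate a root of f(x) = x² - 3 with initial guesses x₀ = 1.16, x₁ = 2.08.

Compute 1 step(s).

f(x) = x² - 3
x₀ = 1.16, x₁ = 2.08

Secant formula: x_{n+1} = x_n - f(x_n)(x_n - x_{n-1})/(f(x_n) - f(x_{n-1}))

Iteration 1:
  f(1.160000) = -1.654400
  f(2.080000) = 1.326400
  x_2 = 2.080000 - 1.326400×(2.080000 - 1.160000)/(1.326400 - (-1.654400))
       = 1.670617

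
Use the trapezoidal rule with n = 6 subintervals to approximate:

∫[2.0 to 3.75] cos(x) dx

f(x) = cos(x)
a = 2.0, b = 3.75, n = 6
h = (b - a)/n = 0.291667

Trapezoidal rule: (h/2)[f(x₀) + 2f(x₁) + 2f(x₂) + ... + f(xₙ)]

x_0 = 2.0000, f(x_0) = -0.416147, coefficient = 1
x_1 = 2.2917, f(x_1) = -0.660039, coefficient = 2
x_2 = 2.5833, f(x_2) = -0.848178, coefficient = 2
x_3 = 2.8750, f(x_3) = -0.964674, coefficient = 2
x_4 = 3.1667, f(x_4) = -0.999686, coefficient = 2
x_5 = 3.4583, f(x_5) = -0.950256, coefficient = 2
x_6 = 3.7500, f(x_6) = -0.820559, coefficient = 1

I ≈ (0.291667/2) × -10.082372 = -1.470346
Exact value: -1.480859
Error: 0.010513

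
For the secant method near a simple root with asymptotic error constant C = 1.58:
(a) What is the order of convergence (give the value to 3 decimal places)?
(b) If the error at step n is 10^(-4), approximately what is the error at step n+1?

(a) Secant method has superlinear convergence with order φ = (1+√5)/2 ≈ 1.618.
    This means |e_{n+1}| ≈ C|e_n|^1.618.

(b) With |e_n| = 10^(-4) and C = 1.58:
    |e_{n+1}| ≈ 1.58 × (10^(-4))^1.618 = 1.58 × 10^(-6.47)

(a) ≈ 1.618 (golden ratio); (b) |e_{n+1}| ≈ 5.327e-07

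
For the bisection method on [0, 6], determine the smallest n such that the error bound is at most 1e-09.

We need (b-a)/2^n ≤ 1e-09
(6 - 0)/2^n ≤ 1e-09
6/2^n ≤ 1e-09
2^n ≥ 6000000000
n ≥ log₂(6000000000) = 32.48
n ≥ 33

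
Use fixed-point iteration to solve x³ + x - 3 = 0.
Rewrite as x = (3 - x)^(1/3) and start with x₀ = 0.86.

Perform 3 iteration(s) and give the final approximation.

Equation: x³ + x - 3 = 0
Fixed-point form: x = (3 - x)^(1/3)
x₀ = 0.86

x_1 = g(0.860000) = 1.288659
x_2 = g(1.288659) = 1.196131
x_3 = g(1.196131) = 1.217311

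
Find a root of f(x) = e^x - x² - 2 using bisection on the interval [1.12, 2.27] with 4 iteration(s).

f(x) = e^x - x² - 2
Initial interval: [1.12, 2.27]

Iteration 1:
  c_1 = (1.120000 + 2.270000)/2 = 1.695000
  f(c_1) = f(1.695000) = 0.573621
  f(a) × f(c) < 0, new interval: [1.120000, 1.695000]
Iteration 2:
  c_2 = (1.120000 + 1.695000)/2 = 1.407500
  f(c_2) = f(1.407500) = 0.104672
  f(a) × f(c) < 0, new interval: [1.120000, 1.407500]
Iteration 3:
  c_3 = (1.120000 + 1.407500)/2 = 1.263750
  f(c_3) = f(1.263750) = -0.058397
  f(a) × f(c) ≥ 0, new interval: [1.263750, 1.407500]
Iteration 4:
  c_4 = (1.263750 + 1.407500)/2 = 1.335625
  f(c_4) = f(1.335625) = 0.018478
  f(a) × f(c) < 0, new interval: [1.263750, 1.335625]

After 4 iteration(s), the approximation is c_4 = 1.335625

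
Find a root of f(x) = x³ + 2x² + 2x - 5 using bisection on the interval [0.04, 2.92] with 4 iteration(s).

f(x) = x³ + 2x² + 2x - 5
Initial interval: [0.04, 2.92]

Iteration 1:
  c_1 = (0.040000 + 2.920000)/2 = 1.480000
  f(c_1) = f(1.480000) = 5.582592
  f(a) × f(c) < 0, new interval: [0.040000, 1.480000]
Iteration 2:
  c_2 = (0.040000 + 1.480000)/2 = 0.760000
  f(c_2) = f(0.760000) = -1.885824
  f(a) × f(c) ≥ 0, new interval: [0.760000, 1.480000]
Iteration 3:
  c_3 = (0.760000 + 1.480000)/2 = 1.120000
  f(c_3) = f(1.120000) = 1.153728
  f(a) × f(c) < 0, new interval: [0.760000, 1.120000]
Iteration 4:
  c_4 = (0.760000 + 1.120000)/2 = 0.940000
  f(c_4) = f(0.940000) = -0.522216
  f(a) × f(c) ≥ 0, new interval: [0.940000, 1.120000]

After 4 iteration(s), the approximation is c_4 = 0.940000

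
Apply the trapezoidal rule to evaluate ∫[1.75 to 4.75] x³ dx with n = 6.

f(x) = x³
a = 1.75, b = 4.75, n = 6
h = (b - a)/n = 0.500000

Trapezoidal rule: (h/2)[f(x₀) + 2f(x₁) + 2f(x₂) + ... + f(xₙ)]

x_0 = 1.7500, f(x_0) = 5.359375, coefficient = 1
x_1 = 2.2500, f(x_1) = 11.390625, coefficient = 2
x_2 = 2.7500, f(x_2) = 20.796875, coefficient = 2
x_3 = 3.2500, f(x_3) = 34.328125, coefficient = 2
x_4 = 3.7500, f(x_4) = 52.734375, coefficient = 2
x_5 = 4.2500, f(x_5) = 76.765625, coefficient = 2
x_6 = 4.7500, f(x_6) = 107.171875, coefficient = 1

I ≈ (0.500000/2) × 504.562500 = 126.140625
Exact value: 124.921875
Error: 1.218750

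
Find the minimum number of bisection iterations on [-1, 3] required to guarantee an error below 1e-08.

We need (b-a)/2^n ≤ 1e-08
(3 - (-1))/2^n ≤ 1e-08
4/2^n ≤ 1e-08
2^n ≥ 400000000
n ≥ log₂(400000000) = 28.58
n ≥ 29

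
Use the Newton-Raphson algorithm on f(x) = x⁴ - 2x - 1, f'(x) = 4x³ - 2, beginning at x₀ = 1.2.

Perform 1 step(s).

f(x) = x⁴ - 2x - 1
f'(x) = 4x³ - 2
x₀ = 1.2

Newton-Raphson formula: x_{n+1} = x_n - f(x_n)/f'(x_n)

Iteration 1:
  f(1.200000) = -1.326400
  f'(1.200000) = 4.912000
  x_1 = 1.200000 - (-1.326400)/4.912000 = 1.470033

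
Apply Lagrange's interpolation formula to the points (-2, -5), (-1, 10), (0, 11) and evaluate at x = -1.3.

Lagrange interpolation formula:
P(x) = Σ yᵢ × Lᵢ(x)
where Lᵢ(x) = Π_{j≠i} (x - xⱼ)/(xᵢ - xⱼ)

L_0(-1.3) = (-1.3 - (-1))/(-2 - (-1)) × (-1.3 - 0)/(-2 - 0) = 0.195000
L_1(-1.3) = (-1.3 - (-2))/(-1 - (-2)) × (-1.3 - 0)/(-1 - 0) = 0.910000
L_2(-1.3) = (-1.3 - (-2))/(0 - (-2)) × (-1.3 - (-1))/(0 - (-1)) = -0.105000

P(-1.3) = (-5)×L_0(-1.3) + 10×L_1(-1.3) + 11×L_2(-1.3)
P(-1.3) = 6.970000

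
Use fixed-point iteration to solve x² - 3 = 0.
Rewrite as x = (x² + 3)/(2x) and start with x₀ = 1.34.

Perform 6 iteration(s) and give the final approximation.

Equation: x² - 3 = 0
Fixed-point form: x = (x² + 3)/(2x)
x₀ = 1.34

x_1 = g(1.340000) = 1.789403
x_2 = g(1.789403) = 1.732970
x_3 = g(1.732970) = 1.732051
x_4 = g(1.732051) = 1.732051
x_5 = g(1.732051) = 1.732051
x_6 = g(1.732051) = 1.732051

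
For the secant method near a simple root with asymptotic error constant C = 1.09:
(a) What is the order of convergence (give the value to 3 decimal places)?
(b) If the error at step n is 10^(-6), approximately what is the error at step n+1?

(a) Secant method has superlinear convergence with order φ = (1+√5)/2 ≈ 1.618.
    This means |e_{n+1}| ≈ C|e_n|^1.618.

(b) With |e_n| = 10^(-6) and C = 1.09:
    |e_{n+1}| ≈ 1.09 × (10^(-6))^1.618 = 1.09 × 10^(-9.71)

(a) ≈ 1.618 (golden ratio); (b) |e_{n+1}| ≈ 2.134e-10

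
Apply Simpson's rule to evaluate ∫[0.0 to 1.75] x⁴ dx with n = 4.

f(x) = x⁴
a = 0.0, b = 1.75, n = 4
h = (b - a)/n = 0.437500

Simpson's rule: (h/3)[f(x₀) + 4f(x₁) + 2f(x₂) + ... + f(xₙ)]

x_0 = 0.0000, f(x_0) = 0.000000, coefficient = 1
x_1 = 0.4375, f(x_1) = 0.036636, coefficient = 4
x_2 = 0.8750, f(x_2) = 0.586182, coefficient = 2
x_3 = 1.3125, f(x_3) = 2.967545, coefficient = 4
x_4 = 1.7500, f(x_4) = 9.378906, coefficient = 1

I ≈ (0.437500/3) × 22.567993 = 3.291166
Exact value: 3.282617
Error: 0.008548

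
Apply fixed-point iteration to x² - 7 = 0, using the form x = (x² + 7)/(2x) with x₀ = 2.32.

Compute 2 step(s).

Equation: x² - 7 = 0
Fixed-point form: x = (x² + 7)/(2x)
x₀ = 2.32

x_1 = g(2.320000) = 2.668621
x_2 = g(2.668621) = 2.645849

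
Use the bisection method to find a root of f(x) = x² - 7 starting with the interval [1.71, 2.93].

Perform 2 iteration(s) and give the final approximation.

f(x) = x² - 7
Initial interval: [1.71, 2.93]

Iteration 1:
  c_1 = (1.710000 + 2.930000)/2 = 2.320000
  f(c_1) = f(2.320000) = -1.617600
  f(a) × f(c) ≥ 0, new interval: [2.320000, 2.930000]
Iteration 2:
  c_2 = (2.320000 + 2.930000)/2 = 2.625000
  f(c_2) = f(2.625000) = -0.109375
  f(a) × f(c) ≥ 0, new interval: [2.625000, 2.930000]

After 2 iteration(s), the approximation is c_2 = 2.625000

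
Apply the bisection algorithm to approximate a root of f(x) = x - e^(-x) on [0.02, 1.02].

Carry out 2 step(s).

f(x) = x - e^(-x)
Initial interval: [0.02, 1.02]

Iteration 1:
  c_1 = (0.020000 + 1.020000)/2 = 0.520000
  f(c_1) = f(0.520000) = -0.074521
  f(a) × f(c) ≥ 0, new interval: [0.520000, 1.020000]
Iteration 2:
  c_2 = (0.520000 + 1.020000)/2 = 0.770000
  f(c_2) = f(0.770000) = 0.306987
  f(a) × f(c) < 0, new interval: [0.520000, 0.770000]

After 2 iteration(s), the approximation is c_2 = 0.770000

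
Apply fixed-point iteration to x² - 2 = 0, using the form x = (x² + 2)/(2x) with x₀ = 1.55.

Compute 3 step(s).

Equation: x² - 2 = 0
Fixed-point form: x = (x² + 2)/(2x)
x₀ = 1.55

x_1 = g(1.550000) = 1.420161
x_2 = g(1.420161) = 1.414226
x_3 = g(1.414226) = 1.414214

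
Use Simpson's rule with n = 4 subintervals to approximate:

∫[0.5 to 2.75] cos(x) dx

f(x) = cos(x)
a = 0.5, b = 2.75, n = 4
h = (b - a)/n = 0.562500

Simpson's rule: (h/3)[f(x₀) + 4f(x₁) + 2f(x₂) + ... + f(xₙ)]

x_0 = 0.5000, f(x_0) = 0.877583, coefficient = 1
x_1 = 1.0625, f(x_1) = 0.486690, coefficient = 4
x_2 = 1.6250, f(x_2) = -0.054177, coefficient = 2
x_3 = 2.1875, f(x_3) = -0.578349, coefficient = 4
x_4 = 2.7500, f(x_4) = -0.924302, coefficient = 1

I ≈ (0.562500/3) × -0.521712 = -0.097821
Exact value: -0.097765
Error: 0.000056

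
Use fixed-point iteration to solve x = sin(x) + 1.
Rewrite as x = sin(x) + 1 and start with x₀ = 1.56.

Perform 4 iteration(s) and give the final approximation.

Equation: x = sin(x) + 1
Fixed-point form: x = sin(x) + 1
x₀ = 1.56

x_1 = g(1.560000) = 1.999942
x_2 = g(1.999942) = 1.909322
x_3 = g(1.909322) = 1.943245
x_4 = g(1.943245) = 1.931439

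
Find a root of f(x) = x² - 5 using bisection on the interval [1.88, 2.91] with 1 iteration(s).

f(x) = x² - 5
Initial interval: [1.88, 2.91]

Iteration 1:
  c_1 = (1.880000 + 2.910000)/2 = 2.395000
  f(c_1) = f(2.395000) = 0.736025
  f(a) × f(c) < 0, new interval: [1.880000, 2.395000]

After 1 iteration(s), the approximation is c_1 = 2.395000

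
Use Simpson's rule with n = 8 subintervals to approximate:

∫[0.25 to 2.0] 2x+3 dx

f(x) = 2x+3
a = 0.25, b = 2.0, n = 8
h = (b - a)/n = 0.218750

Simpson's rule: (h/3)[f(x₀) + 4f(x₁) + 2f(x₂) + ... + f(xₙ)]

x_0 = 0.2500, f(x_0) = 3.500000, coefficient = 1
x_1 = 0.4688, f(x_1) = 3.937500, coefficient = 4
x_2 = 0.6875, f(x_2) = 4.375000, coefficient = 2
x_3 = 0.9062, f(x_3) = 4.812500, coefficient = 4
x_4 = 1.1250, f(x_4) = 5.250000, coefficient = 2
x_5 = 1.3438, f(x_5) = 5.687500, coefficient = 4
x_6 = 1.5625, f(x_6) = 6.125000, coefficient = 2
x_7 = 1.7812, f(x_7) = 6.562500, coefficient = 4
x_8 = 2.0000, f(x_8) = 7.000000, coefficient = 1

I ≈ (0.218750/3) × 126.000000 = 9.187500
Exact value: 9.187500
Error: 0.000000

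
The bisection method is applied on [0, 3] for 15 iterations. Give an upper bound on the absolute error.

Bisection error bound: |error| ≤ (b-a)/2^n
|error| ≤ (3 - 0)/2^15 = 3/2^15
|error| ≤ 0.0000915527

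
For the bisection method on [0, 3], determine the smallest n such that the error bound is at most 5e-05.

We need (b-a)/2^n ≤ 5e-05
(3 - 0)/2^n ≤ 5e-05
3/2^n ≤ 5e-05
2^n ≥ 60000
n ≥ log₂(60000) = 15.87
n ≥ 16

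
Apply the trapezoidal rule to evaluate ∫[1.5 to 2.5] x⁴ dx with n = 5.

f(x) = x⁴
a = 1.5, b = 2.5, n = 5
h = (b - a)/n = 0.200000

Trapezoidal rule: (h/2)[f(x₀) + 2f(x₁) + 2f(x₂) + ... + f(xₙ)]

x_0 = 1.5000, f(x_0) = 5.062500, coefficient = 1
x_1 = 1.7000, f(x_1) = 8.352100, coefficient = 2
x_2 = 1.9000, f(x_2) = 13.032100, coefficient = 2
x_3 = 2.1000, f(x_3) = 19.448100, coefficient = 2
x_4 = 2.3000, f(x_4) = 27.984100, coefficient = 2
x_5 = 2.5000, f(x_5) = 39.062500, coefficient = 1

I ≈ (0.200000/2) × 181.757800 = 18.175780
Exact value: 18.012500
Error: 0.163280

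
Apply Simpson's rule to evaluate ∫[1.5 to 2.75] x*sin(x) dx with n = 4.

f(x) = x*sin(x)
a = 1.5, b = 2.75, n = 4
h = (b - a)/n = 0.312500

Simpson's rule: (h/3)[f(x₀) + 4f(x₁) + 2f(x₂) + ... + f(xₙ)]

x_0 = 1.5000, f(x_0) = 1.496242, coefficient = 1
x_1 = 1.8125, f(x_1) = 1.759814, coefficient = 4
x_2 = 2.1250, f(x_2) = 1.806930, coefficient = 2
x_3 = 2.4375, f(x_3) = 1.577897, coefficient = 4
x_4 = 2.7500, f(x_4) = 1.049568, coefficient = 1

I ≈ (0.312500/3) × 19.510513 = 2.032345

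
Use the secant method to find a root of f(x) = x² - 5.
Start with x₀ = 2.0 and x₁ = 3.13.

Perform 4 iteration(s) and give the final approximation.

f(x) = x² - 5
x₀ = 2.0, x₁ = 3.13

Secant formula: x_{n+1} = x_n - f(x_n)(x_n - x_{n-1})/(f(x_n) - f(x_{n-1}))

Iteration 1:
  f(2.000000) = -1.000000
  f(3.130000) = 4.796900
  x_2 = 3.130000 - 4.796900×(3.130000 - 2.000000)/(4.796900 - (-1.000000))
       = 2.194932
Iteration 2:
  f(3.130000) = 4.796900
  f(2.194932) = -0.182275
  x_3 = 2.194932 - (-0.182275)×(2.194932 - 3.130000)/(-0.182275 - 4.796900)
       = 2.229162
Iteration 3:
  f(2.194932) = -0.182275
  f(2.229162) = -0.030836
  x_4 = 2.229162 - (-0.030836)×(2.229162 - 2.194932)/(-0.030836 - (-0.182275))
       = 2.236132
Iteration 4:
  f(2.229162) = -0.030836
  f(2.236132) = 0.000287
  x_5 = 2.236132 - 0.000287×(2.236132 - 2.229162)/(0.000287 - (-0.030836))
       = 2.236068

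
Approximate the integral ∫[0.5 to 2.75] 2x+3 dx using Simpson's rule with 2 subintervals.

f(x) = 2x+3
a = 0.5, b = 2.75, n = 2
h = (b - a)/n = 1.125000

Simpson's rule: (h/3)[f(x₀) + 4f(x₁) + 2f(x₂) + ... + f(xₙ)]

x_0 = 0.5000, f(x_0) = 4.000000, coefficient = 1
x_1 = 1.6250, f(x_1) = 6.250000, coefficient = 4
x_2 = 2.7500, f(x_2) = 8.500000, coefficient = 1

I ≈ (1.125000/3) × 37.500000 = 14.062500
Exact value: 14.062500
Error: 0.000000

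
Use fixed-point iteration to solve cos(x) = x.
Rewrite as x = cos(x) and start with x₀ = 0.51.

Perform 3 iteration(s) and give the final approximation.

Equation: cos(x) = x
Fixed-point form: x = cos(x)
x₀ = 0.51

x_1 = g(0.510000) = 0.872745
x_2 = g(0.872745) = 0.642726
x_3 = g(0.642726) = 0.800465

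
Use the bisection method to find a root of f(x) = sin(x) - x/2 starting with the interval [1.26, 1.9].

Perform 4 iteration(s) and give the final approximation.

f(x) = sin(x) - x/2
Initial interval: [1.26, 1.9]

Iteration 1:
  c_1 = (1.260000 + 1.900000)/2 = 1.580000
  f(c_1) = f(1.580000) = 0.209958
  f(a) × f(c) ≥ 0, new interval: [1.580000, 1.900000]
Iteration 2:
  c_2 = (1.580000 + 1.900000)/2 = 1.740000
  f(c_2) = f(1.740000) = 0.115719
  f(a) × f(c) ≥ 0, new interval: [1.740000, 1.900000]
Iteration 3:
  c_3 = (1.740000 + 1.900000)/2 = 1.820000
  f(c_3) = f(1.820000) = 0.059109
  f(a) × f(c) ≥ 0, new interval: [1.820000, 1.900000]
Iteration 4:
  c_4 = (1.820000 + 1.900000)/2 = 1.860000
  f(c_4) = f(1.860000) = 0.028471
  f(a) × f(c) ≥ 0, new interval: [1.860000, 1.900000]

After 4 iteration(s), the approximation is c_4 = 1.860000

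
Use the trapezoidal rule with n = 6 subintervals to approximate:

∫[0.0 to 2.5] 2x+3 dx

f(x) = 2x+3
a = 0.0, b = 2.5, n = 6
h = (b - a)/n = 0.416667

Trapezoidal rule: (h/2)[f(x₀) + 2f(x₁) + 2f(x₂) + ... + f(xₙ)]

x_0 = 0.0000, f(x_0) = 3.000000, coefficient = 1
x_1 = 0.4167, f(x_1) = 3.833333, coefficient = 2
x_2 = 0.8333, f(x_2) = 4.666667, coefficient = 2
x_3 = 1.2500, f(x_3) = 5.500000, coefficient = 2
x_4 = 1.6667, f(x_4) = 6.333333, coefficient = 2
x_5 = 2.0833, f(x_5) = 7.166667, coefficient = 2
x_6 = 2.5000, f(x_6) = 8.000000, coefficient = 1

I ≈ (0.416667/2) × 66.000000 = 13.750000
Exact value: 13.750000
Error: 0.000000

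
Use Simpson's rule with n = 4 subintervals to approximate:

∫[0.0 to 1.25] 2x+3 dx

f(x) = 2x+3
a = 0.0, b = 1.25, n = 4
h = (b - a)/n = 0.312500

Simpson's rule: (h/3)[f(x₀) + 4f(x₁) + 2f(x₂) + ... + f(xₙ)]

x_0 = 0.0000, f(x_0) = 3.000000, coefficient = 1
x_1 = 0.3125, f(x_1) = 3.625000, coefficient = 4
x_2 = 0.6250, f(x_2) = 4.250000, coefficient = 2
x_3 = 0.9375, f(x_3) = 4.875000, coefficient = 4
x_4 = 1.2500, f(x_4) = 5.500000, coefficient = 1

I ≈ (0.312500/3) × 51.000000 = 5.312500
Exact value: 5.312500
Error: 0.000000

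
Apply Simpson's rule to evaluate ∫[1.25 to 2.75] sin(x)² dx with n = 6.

f(x) = sin(x)²
a = 1.25, b = 2.75, n = 6
h = (b - a)/n = 0.250000

Simpson's rule: (h/3)[f(x₀) + 4f(x₁) + 2f(x₂) + ... + f(xₙ)]

x_0 = 1.2500, f(x_0) = 0.900572, coefficient = 1
x_1 = 1.5000, f(x_1) = 0.994996, coefficient = 4
x_2 = 1.7500, f(x_2) = 0.968228, coefficient = 2
x_3 = 2.0000, f(x_3) = 0.826822, coefficient = 4
x_4 = 2.2500, f(x_4) = 0.605398, coefficient = 2
x_5 = 2.5000, f(x_5) = 0.358169, coefficient = 4
x_6 = 2.7500, f(x_6) = 0.145665, coefficient = 1

I ≈ (0.250000/3) × 12.913437 = 1.076120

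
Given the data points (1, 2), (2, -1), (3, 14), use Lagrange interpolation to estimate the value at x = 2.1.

Lagrange interpolation formula:
P(x) = Σ yᵢ × Lᵢ(x)
where Lᵢ(x) = Π_{j≠i} (x - xⱼ)/(xᵢ - xⱼ)

L_0(2.1) = (2.1 - 2)/(1 - 2) × (2.1 - 3)/(1 - 3) = -0.045000
L_1(2.1) = (2.1 - 1)/(2 - 1) × (2.1 - 3)/(2 - 3) = 0.990000
L_2(2.1) = (2.1 - 1)/(3 - 1) × (2.1 - 2)/(3 - 2) = 0.055000

P(2.1) = 2×L_0(2.1) + (-1)×L_1(2.1) + 14×L_2(2.1)
P(2.1) = -0.310000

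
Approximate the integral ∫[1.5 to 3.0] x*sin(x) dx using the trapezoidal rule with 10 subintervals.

f(x) = x*sin(x)
a = 1.5, b = 3.0, n = 10
h = (b - a)/n = 0.150000

Trapezoidal rule: (h/2)[f(x₀) + 2f(x₁) + 2f(x₂) + ... + f(xₙ)]

x_0 = 1.5000, f(x_0) = 1.496242, coefficient = 1
x_1 = 1.6500, f(x_1) = 1.644827, coefficient = 2
x_2 = 1.8000, f(x_2) = 1.752926, coefficient = 2
x_3 = 1.9500, f(x_3) = 1.811471, coefficient = 2
x_4 = 2.1000, f(x_4) = 1.812740, coefficient = 2
x_5 = 2.2500, f(x_5) = 1.750665, coefficient = 2
x_6 = 2.4000, f(x_6) = 1.621112, coefficient = 2
x_7 = 2.5500, f(x_7) = 1.422093, coefficient = 2
x_8 = 2.7000, f(x_8) = 1.153926, coefficient = 2
x_9 = 2.8500, f(x_9) = 0.819312, coefficient = 2
x_10 = 3.0000, f(x_10) = 0.423360, coefficient = 1

I ≈ (0.150000/2) × 29.497746 = 2.212331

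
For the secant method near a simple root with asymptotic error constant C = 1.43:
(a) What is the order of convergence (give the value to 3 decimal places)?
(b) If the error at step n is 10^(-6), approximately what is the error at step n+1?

(a) Secant method has superlinear convergence with order φ = (1+√5)/2 ≈ 1.618.
    This means |e_{n+1}| ≈ C|e_n|^1.618.

(b) With |e_n| = 10^(-6) and C = 1.43:
    |e_{n+1}| ≈ 1.43 × (10^(-6))^1.618 = 1.43 × 10^(-9.71)

(a) ≈ 1.618 (golden ratio); (b) |e_{n+1}| ≈ 2.800e-10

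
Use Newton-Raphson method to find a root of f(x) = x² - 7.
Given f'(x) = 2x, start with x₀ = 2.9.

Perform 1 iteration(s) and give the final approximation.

f(x) = x² - 7
f'(x) = 2x
x₀ = 2.9

Newton-Raphson formula: x_{n+1} = x_n - f(x_n)/f'(x_n)

Iteration 1:
  f(2.900000) = 1.410000
  f'(2.900000) = 5.800000
  x_1 = 2.900000 - 1.410000/5.800000 = 2.656897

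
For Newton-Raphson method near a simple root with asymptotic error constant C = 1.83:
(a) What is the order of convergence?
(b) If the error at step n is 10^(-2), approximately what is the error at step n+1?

(a) Newton-Raphson has quadratic (order 2) convergence near simple roots.
    This means |e_{n+1}| ≈ C|e_n|².

(b) With |e_n| = 10^(-2) and C = 1.83:
    |e_{n+1}| ≈ 1.83 × (10^(-2))² = 1.83 × 10^(-4)

(a) 2 (quadratic); (b) |e_{n+1}| ≈ 1.830e-04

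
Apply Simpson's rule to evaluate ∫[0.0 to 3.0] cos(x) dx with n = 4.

f(x) = cos(x)
a = 0.0, b = 3.0, n = 4
h = (b - a)/n = 0.750000

Simpson's rule: (h/3)[f(x₀) + 4f(x₁) + 2f(x₂) + ... + f(xₙ)]

x_0 = 0.0000, f(x_0) = 1.000000, coefficient = 1
x_1 = 0.7500, f(x_1) = 0.731689, coefficient = 4
x_2 = 1.5000, f(x_2) = 0.070737, coefficient = 2
x_3 = 2.2500, f(x_3) = -0.628174, coefficient = 4
x_4 = 3.0000, f(x_4) = -0.989992, coefficient = 1

I ≈ (0.750000/3) × 0.565543 = 0.141386
Exact value: 0.141120
Error: 0.000266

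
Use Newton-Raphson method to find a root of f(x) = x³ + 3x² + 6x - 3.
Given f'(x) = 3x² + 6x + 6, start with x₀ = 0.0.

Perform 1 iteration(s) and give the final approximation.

f(x) = x³ + 3x² + 6x - 3
f'(x) = 3x² + 6x + 6
x₀ = 0.0

Newton-Raphson formula: x_{n+1} = x_n - f(x_n)/f'(x_n)

Iteration 1:
  f(0.000000) = -3.000000
  f'(0.000000) = 6.000000
  x_1 = 0.000000 - (-3.000000)/6.000000 = 0.500000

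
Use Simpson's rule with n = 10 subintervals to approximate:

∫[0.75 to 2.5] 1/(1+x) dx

f(x) = 1/(1+x)
a = 0.75, b = 2.5, n = 10
h = (b - a)/n = 0.175000

Simpson's rule: (h/3)[f(x₀) + 4f(x₁) + 2f(x₂) + ... + f(xₙ)]

x_0 = 0.7500, f(x_0) = 0.571429, coefficient = 1
x_1 = 0.9250, f(x_1) = 0.519481, coefficient = 4
x_2 = 1.1000, f(x_2) = 0.476190, coefficient = 2
x_3 = 1.2750, f(x_3) = 0.439560, coefficient = 4
x_4 = 1.4500, f(x_4) = 0.408163, coefficient = 2
x_5 = 1.6250, f(x_5) = 0.380952, coefficient = 4
x_6 = 1.8000, f(x_6) = 0.357143, coefficient = 2
x_7 = 1.9750, f(x_7) = 0.336134, coefficient = 4
x_8 = 2.1500, f(x_8) = 0.317460, coefficient = 2
x_9 = 2.3250, f(x_9) = 0.300752, coefficient = 4
x_10 = 2.5000, f(x_10) = 0.285714, coefficient = 1

I ≈ (0.175000/3) × 11.882575 = 0.693150
Exact value: 0.693147
Error: 0.000003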